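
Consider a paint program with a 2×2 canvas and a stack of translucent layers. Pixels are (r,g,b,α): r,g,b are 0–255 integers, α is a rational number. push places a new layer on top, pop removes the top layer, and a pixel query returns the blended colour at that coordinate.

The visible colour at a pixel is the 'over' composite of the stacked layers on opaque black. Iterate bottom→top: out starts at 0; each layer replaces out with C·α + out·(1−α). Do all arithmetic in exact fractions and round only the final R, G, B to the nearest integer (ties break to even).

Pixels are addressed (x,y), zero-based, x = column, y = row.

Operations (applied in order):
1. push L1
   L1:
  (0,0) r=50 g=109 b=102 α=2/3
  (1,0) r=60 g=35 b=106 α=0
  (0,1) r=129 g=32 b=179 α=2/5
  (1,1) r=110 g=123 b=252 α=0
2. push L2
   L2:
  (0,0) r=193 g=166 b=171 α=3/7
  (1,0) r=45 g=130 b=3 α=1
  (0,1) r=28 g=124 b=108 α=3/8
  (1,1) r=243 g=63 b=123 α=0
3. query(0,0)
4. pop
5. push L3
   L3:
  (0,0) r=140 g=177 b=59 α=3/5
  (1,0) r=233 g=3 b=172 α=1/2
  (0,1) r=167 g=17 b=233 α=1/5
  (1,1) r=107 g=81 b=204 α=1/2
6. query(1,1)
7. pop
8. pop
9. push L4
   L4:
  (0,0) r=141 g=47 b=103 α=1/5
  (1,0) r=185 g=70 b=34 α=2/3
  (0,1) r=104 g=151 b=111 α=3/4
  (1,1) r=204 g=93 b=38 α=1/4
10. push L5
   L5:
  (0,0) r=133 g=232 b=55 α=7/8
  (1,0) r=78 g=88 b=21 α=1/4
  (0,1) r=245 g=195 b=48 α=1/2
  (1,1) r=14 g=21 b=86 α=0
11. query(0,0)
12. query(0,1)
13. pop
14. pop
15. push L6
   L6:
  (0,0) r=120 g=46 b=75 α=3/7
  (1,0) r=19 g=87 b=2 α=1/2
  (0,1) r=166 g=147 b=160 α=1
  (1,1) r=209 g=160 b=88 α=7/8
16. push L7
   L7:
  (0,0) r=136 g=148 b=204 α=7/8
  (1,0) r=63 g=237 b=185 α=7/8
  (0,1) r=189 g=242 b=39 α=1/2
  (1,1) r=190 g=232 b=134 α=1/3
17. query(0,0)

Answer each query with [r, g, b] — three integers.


query (0,0) [L1,L2] — begin 0,0,0
after L1 α=2/3: [100/3, 218/3, 68]
after L2 α=3/7: [2137/21, 338/3, 785/7]
→ [102, 113, 112]

query (1,1) [L1,L3] — begin 0,0,0
+L1 (α=0) → [0, 0, 0]
+L3 (α=1/2) → [107/2, 81/2, 102]
→ [54, 40, 102]

(0,0) stack=L4,L5; from [0,0,0]:
after L4 α=1/5: [141/5, 47/5, 103/5]
after L5 α=7/8: [1199/10, 8167/40, 507/10]
= [120, 204, 51]

(0,1) stack=L4,L5; from [0,0,0]:
+L4 (α=3/4) → [78, 453/4, 333/4]
+L5 (α=1/2) → [323/2, 1233/8, 525/8]
rounded: [162, 154, 66]

query (0,0) [L6,L7] — begin 0,0,0
after L6 α=3/7: [360/7, 138/7, 225/7]
after L7 α=7/8: [878/7, 3695/28, 10221/56]
= [125, 132, 183]


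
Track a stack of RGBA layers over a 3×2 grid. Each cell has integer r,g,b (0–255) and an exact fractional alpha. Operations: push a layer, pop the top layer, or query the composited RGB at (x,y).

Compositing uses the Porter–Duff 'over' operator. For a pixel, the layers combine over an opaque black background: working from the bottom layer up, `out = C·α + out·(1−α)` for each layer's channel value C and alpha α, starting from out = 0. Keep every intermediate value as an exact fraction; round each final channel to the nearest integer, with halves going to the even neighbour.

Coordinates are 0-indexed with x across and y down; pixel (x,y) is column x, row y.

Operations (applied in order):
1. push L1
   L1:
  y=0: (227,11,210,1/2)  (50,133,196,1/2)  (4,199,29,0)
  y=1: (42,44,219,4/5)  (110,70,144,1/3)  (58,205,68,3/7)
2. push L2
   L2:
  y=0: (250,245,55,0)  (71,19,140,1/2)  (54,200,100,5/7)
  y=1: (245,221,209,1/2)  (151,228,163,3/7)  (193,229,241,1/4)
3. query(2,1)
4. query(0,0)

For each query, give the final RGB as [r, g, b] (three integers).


at x=2,y=1 over L1,L2:
after L1 α=3/7: [174/7, 615/7, 204/7]
after L2 α=1/4: [1873/28, 862/7, 2299/28]
= [67, 123, 82]

query (0,0) [L1,L2] — begin 0,0,0
after L1 α=1/2: [227/2, 11/2, 105]
after L2 α=0: [227/2, 11/2, 105]
rounded: [114, 6, 105]


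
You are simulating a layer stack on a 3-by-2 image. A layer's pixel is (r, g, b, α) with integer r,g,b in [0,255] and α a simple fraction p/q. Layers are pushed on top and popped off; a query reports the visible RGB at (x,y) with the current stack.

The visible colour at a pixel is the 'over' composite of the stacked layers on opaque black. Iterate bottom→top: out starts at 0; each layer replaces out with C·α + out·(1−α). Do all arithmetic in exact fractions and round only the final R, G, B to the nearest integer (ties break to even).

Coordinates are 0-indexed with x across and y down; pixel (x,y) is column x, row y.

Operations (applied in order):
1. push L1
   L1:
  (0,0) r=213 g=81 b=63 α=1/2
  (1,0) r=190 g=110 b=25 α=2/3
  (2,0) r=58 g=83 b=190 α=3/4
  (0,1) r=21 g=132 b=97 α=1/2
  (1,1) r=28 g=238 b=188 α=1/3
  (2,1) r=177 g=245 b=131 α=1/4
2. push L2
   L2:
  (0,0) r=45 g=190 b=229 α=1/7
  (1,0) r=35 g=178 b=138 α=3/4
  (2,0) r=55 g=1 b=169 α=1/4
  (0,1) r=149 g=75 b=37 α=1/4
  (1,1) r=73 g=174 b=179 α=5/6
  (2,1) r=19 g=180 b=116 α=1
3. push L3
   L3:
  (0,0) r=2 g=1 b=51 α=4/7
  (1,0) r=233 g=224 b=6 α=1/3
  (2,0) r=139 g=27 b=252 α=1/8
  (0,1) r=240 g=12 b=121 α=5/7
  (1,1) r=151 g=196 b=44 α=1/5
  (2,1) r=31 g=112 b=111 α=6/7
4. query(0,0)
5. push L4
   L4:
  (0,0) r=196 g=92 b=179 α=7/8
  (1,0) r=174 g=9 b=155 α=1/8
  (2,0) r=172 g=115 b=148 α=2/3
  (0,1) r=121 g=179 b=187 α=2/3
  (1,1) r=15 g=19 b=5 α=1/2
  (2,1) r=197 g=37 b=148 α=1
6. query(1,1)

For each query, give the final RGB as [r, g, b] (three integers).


at x=0,y=0 over L1,L2,L3:
after L1 α=1/2: [213/2, 81/2, 63/2]
after L2 α=1/7: [684/7, 433/7, 418/7]
after L3 α=4/7: [2108/49, 1327/49, 2682/49]
rounded: [43, 27, 55]

query (1,1) [L1,L2,L3,L4] — begin 0,0,0
L1 α=1/3: [28/3, 238/3, 188/3]
L2 α=5/6: [1123/18, 1424/9, 2873/18]
L3 α=1/5: [721/9, 1492/9, 6142/45]
L4 α=1/2: [428/9, 1663/18, 6367/90]
rounded: [48, 92, 71]


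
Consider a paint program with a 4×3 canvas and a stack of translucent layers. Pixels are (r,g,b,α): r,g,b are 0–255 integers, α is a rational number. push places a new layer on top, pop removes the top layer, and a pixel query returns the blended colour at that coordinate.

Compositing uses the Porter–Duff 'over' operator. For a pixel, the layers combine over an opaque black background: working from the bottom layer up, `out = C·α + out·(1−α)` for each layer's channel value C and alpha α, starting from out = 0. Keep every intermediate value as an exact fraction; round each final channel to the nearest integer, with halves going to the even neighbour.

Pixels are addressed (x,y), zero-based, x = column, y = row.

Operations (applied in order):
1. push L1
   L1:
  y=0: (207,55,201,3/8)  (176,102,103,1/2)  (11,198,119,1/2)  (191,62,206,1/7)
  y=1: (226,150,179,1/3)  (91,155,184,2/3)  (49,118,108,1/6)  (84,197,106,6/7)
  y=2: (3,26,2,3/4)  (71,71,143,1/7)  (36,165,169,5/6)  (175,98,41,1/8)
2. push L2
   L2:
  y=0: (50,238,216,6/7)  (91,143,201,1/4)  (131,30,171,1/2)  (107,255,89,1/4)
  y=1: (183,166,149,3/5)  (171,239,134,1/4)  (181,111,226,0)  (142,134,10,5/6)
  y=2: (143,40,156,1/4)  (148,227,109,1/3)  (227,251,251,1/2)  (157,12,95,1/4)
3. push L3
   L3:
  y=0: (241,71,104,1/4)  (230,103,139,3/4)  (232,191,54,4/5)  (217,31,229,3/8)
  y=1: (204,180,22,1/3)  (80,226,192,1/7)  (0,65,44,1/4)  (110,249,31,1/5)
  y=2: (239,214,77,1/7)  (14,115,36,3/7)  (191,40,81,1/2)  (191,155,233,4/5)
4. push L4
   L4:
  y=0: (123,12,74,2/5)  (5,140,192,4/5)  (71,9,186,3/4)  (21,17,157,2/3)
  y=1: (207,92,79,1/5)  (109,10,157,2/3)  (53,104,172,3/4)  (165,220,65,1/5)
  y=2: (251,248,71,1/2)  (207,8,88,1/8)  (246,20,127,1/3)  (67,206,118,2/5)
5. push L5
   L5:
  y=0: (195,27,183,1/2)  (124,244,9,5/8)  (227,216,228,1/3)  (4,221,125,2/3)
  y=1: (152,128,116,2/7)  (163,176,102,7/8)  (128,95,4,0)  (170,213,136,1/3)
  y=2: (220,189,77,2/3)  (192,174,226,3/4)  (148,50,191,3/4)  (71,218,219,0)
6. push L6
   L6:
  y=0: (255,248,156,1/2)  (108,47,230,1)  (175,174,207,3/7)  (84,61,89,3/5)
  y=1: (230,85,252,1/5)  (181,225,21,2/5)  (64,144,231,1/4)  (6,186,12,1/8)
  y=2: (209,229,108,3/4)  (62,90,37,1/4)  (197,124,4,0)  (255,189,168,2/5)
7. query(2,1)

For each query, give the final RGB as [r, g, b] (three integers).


(2,1) stack=L1,L2,L3,L4,L5,L6; from [0,0,0]:
after L1 α=1/6: [49/6, 59/3, 18]
after L2 α=0: [49/6, 59/3, 18]
after L3 α=1/4: [49/8, 31, 49/2]
after L4 α=3/4: [1321/32, 343/4, 1081/8]
after L5 α=0: [1321/32, 343/4, 1081/8]
after L6 α=1/4: [6011/128, 1605/16, 5091/32]
→ [47, 100, 159]


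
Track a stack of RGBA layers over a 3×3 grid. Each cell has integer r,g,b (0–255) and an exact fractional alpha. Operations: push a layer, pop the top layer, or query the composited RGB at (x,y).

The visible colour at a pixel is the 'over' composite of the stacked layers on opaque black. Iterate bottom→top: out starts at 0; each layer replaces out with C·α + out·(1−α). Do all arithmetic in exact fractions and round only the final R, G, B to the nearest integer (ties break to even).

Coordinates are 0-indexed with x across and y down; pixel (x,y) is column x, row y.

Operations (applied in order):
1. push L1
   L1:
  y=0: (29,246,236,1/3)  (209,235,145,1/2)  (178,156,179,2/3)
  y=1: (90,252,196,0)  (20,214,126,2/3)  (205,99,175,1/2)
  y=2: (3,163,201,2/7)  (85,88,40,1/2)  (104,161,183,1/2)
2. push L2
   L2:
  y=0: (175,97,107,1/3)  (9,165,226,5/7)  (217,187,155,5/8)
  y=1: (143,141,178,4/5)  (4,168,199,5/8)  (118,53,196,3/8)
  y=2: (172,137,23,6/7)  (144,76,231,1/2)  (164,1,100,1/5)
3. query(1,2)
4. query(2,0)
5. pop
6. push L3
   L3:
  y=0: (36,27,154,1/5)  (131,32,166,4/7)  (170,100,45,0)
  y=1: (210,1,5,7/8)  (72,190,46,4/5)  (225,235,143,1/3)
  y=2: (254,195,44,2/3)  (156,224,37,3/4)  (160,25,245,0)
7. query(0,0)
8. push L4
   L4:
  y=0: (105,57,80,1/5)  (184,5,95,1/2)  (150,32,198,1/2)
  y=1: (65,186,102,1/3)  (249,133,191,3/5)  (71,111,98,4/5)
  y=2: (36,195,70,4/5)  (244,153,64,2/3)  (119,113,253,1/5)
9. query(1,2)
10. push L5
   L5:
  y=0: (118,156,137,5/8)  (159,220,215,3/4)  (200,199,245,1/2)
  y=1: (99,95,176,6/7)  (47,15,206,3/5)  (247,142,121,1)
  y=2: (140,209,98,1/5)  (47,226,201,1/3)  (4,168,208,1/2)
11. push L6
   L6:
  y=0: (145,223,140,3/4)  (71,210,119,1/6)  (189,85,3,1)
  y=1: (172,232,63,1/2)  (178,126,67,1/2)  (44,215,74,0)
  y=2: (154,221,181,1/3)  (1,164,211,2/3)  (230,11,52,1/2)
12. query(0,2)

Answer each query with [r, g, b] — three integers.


(1,2) stack=L1,L2; from [0,0,0]:
+L1 (α=1/2) → [85/2, 44, 20]
+L2 (α=1/2) → [373/4, 60, 251/2]
rounded: [93, 60, 126]

(2,0) stack=L1,L2; from [0,0,0]:
after L1 α=2/3: [356/3, 104, 358/3]
after L2 α=5/8: [1441/8, 1247/8, 1133/8]
→ [180, 156, 142]

query (0,0) [L1,L3] — begin 0,0,0
L1 α=1/3: [29/3, 82, 236/3]
L3 α=1/5: [224/15, 71, 1406/15]
rounded: [15, 71, 94]

at x=1,y=2 over L1,L3,L4:
+L1 (α=1/2) → [85/2, 44, 20]
+L3 (α=3/4) → [1021/8, 179, 131/4]
+L4 (α=2/3) → [4925/24, 485/3, 643/12]
rounded: [205, 162, 54]

(0,2) stack=L1,L3,L4,L5,L6; from [0,0,0]:
+L1 (α=2/7) → [6/7, 326/7, 402/7]
+L3 (α=2/3) → [3562/21, 3056/21, 1018/21]
+L4 (α=4/5) → [6586/105, 19436/105, 6898/105]
+L5 (α=1/5) → [41044/525, 99689/525, 37882/525]
+L6 (α=1/3) → [162938/1575, 315403/1575, 170789/1575]
→ [103, 200, 108]


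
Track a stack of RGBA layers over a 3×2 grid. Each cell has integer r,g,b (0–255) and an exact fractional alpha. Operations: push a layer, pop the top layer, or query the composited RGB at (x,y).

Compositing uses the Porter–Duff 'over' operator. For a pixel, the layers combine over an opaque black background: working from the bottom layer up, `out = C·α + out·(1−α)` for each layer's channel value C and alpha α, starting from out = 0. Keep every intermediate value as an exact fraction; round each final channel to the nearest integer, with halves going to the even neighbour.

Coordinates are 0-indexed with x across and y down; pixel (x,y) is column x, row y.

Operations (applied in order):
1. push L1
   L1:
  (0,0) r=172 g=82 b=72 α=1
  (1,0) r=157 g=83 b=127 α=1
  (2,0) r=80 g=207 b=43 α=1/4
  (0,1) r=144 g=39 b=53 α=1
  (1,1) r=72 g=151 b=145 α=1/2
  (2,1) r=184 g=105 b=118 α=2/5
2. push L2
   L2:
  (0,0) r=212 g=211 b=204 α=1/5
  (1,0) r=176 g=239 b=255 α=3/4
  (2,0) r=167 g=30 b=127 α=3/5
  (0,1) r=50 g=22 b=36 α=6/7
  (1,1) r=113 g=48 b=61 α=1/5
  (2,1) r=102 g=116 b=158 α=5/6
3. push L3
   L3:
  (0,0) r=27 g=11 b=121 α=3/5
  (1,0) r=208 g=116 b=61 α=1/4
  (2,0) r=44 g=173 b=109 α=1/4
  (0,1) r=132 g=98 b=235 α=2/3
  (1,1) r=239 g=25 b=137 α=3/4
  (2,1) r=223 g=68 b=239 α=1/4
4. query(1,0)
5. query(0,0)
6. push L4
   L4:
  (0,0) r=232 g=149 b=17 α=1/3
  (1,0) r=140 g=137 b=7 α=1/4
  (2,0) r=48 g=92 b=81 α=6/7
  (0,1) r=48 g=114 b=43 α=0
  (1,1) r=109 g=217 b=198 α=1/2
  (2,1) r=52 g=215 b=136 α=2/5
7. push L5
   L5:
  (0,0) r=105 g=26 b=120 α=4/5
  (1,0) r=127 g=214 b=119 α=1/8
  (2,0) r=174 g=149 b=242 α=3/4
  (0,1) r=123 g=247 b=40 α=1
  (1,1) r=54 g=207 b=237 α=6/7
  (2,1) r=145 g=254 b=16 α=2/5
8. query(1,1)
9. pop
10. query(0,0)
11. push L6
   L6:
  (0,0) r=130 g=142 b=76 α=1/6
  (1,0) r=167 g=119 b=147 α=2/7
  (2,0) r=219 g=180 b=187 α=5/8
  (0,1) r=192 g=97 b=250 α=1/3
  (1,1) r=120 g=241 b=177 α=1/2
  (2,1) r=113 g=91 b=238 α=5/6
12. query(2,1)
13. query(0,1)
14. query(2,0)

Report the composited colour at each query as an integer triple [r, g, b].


query (1,0) [L1,L2,L3] — begin 0,0,0
+L1 (α=1) → [157, 83, 127]
+L2 (α=3/4) → [685/4, 200, 223]
+L3 (α=1/4) → [2887/16, 179, 365/2]
→ [180, 179, 182]

at x=0,y=0 over L1,L2,L3:
L1 α=1: [172, 82, 72]
L2 α=1/5: [180, 539/5, 492/5]
L3 α=3/5: [441/5, 1243/25, 2799/25]
rounded: [88, 50, 112]

query (1,1) [L1,L2,L3,L4,L5] — begin 0,0,0
after L1 α=1/2: [36, 151/2, 145/2]
after L2 α=1/5: [257/5, 70, 351/5]
after L3 α=3/4: [1921/10, 145/4, 1203/10]
after L4 α=1/2: [3011/20, 1013/8, 3183/20]
after L5 α=6/7: [9491/140, 10949/56, 31623/140]
rounded: [68, 196, 226]

query (0,0) [L1,L2,L3,L4] — begin 0,0,0
L1 α=1: [172, 82, 72]
L2 α=1/5: [180, 539/5, 492/5]
L3 α=3/5: [441/5, 1243/25, 2799/25]
L4 α=1/3: [2042/15, 6211/75, 6023/75]
→ [136, 83, 80]

at x=2,y=1 over L1,L2,L3,L4,L6:
after L1 α=2/5: [368/5, 42, 236/5]
after L2 α=5/6: [1459/15, 311/3, 2093/15]
after L3 α=1/4: [1287/10, 379/4, 822/5]
after L4 α=2/5: [4901/50, 2857/20, 3826/25]
after L6 α=5/6: [33151/300, 11957/120, 5596/25]
rounded: [111, 100, 224]

query (0,1) [L1,L2,L3,L4,L6] — begin 0,0,0
after L1 α=1: [144, 39, 53]
after L2 α=6/7: [444/7, 171/7, 269/7]
after L3 α=2/3: [764/7, 1543/21, 3559/21]
after L4 α=0: [764/7, 1543/21, 3559/21]
after L6 α=1/3: [2872/21, 5123/63, 12368/63]
→ [137, 81, 196]

at x=2,y=0 over L1,L2,L3,L4,L6:
+L1 (α=1/4) → [20, 207/4, 43/4]
+L2 (α=3/5) → [541/5, 387/10, 161/2]
+L3 (α=1/4) → [1843/20, 2891/40, 701/8]
+L4 (α=6/7) → [7603/140, 24971/280, 4589/56]
+L6 (α=5/8) → [176109/1120, 326913/2240, 66127/448]
→ [157, 146, 148]


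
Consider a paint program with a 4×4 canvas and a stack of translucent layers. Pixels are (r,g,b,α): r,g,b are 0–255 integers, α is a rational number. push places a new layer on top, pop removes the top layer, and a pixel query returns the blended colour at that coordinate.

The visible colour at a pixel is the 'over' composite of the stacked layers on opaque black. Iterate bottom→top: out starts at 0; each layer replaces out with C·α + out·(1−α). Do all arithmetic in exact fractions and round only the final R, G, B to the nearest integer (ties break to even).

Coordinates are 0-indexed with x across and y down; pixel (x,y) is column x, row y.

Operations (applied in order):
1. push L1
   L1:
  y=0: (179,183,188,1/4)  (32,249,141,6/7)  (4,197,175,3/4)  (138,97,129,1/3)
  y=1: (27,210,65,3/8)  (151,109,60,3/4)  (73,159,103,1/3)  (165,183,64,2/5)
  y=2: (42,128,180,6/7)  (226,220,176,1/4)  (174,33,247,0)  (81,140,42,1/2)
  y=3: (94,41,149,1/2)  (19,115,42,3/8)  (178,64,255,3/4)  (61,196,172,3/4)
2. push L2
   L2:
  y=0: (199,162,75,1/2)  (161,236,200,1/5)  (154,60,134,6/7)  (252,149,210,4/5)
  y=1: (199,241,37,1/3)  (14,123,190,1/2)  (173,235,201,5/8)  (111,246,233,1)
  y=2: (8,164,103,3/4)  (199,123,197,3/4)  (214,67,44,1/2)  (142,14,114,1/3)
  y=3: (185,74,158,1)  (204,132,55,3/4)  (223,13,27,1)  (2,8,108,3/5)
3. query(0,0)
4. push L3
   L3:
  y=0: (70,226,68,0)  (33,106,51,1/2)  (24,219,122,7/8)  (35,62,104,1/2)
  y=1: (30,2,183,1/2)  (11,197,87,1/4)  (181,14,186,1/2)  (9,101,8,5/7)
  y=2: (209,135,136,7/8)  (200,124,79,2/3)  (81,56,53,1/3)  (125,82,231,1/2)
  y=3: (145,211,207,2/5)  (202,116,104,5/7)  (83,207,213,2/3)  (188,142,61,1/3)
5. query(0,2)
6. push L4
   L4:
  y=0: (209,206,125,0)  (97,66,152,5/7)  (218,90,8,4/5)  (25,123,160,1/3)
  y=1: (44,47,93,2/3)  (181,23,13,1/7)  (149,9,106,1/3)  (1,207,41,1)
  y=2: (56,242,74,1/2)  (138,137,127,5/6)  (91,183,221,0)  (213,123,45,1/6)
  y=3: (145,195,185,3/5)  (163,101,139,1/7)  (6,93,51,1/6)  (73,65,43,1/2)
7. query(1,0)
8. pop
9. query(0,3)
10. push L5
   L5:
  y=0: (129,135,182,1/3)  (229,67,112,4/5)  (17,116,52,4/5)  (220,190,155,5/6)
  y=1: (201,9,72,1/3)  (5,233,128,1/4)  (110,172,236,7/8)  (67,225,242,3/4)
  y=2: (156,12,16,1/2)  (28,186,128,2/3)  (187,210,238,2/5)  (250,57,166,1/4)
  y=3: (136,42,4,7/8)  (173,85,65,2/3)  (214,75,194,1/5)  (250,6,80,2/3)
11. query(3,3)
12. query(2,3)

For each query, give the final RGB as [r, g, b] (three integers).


at x=0,y=0 over L1,L2:
L1 α=1/4: [179/4, 183/4, 47]
L2 α=1/2: [975/8, 831/8, 61]
rounded: [122, 104, 61]

at x=0,y=2 over L1,L2,L3:
after L1 α=6/7: [36, 768/7, 1080/7]
after L2 α=3/4: [15, 1053/7, 3243/28]
after L3 α=7/8: [739/4, 1917/14, 29899/224]
→ [185, 137, 133]

(1,0) stack=L1,L2,L3,L4; from [0,0,0]:
L1 α=6/7: [192/7, 1494/7, 846/7]
L2 α=1/5: [379/7, 7628/35, 4784/35]
L3 α=1/2: [305/7, 5669/35, 6569/70]
L4 α=5/7: [4005/49, 22888/245, 33169/245]
rounded: [82, 93, 135]

(0,3) stack=L1,L2,L3; from [0,0,0]:
L1 α=1/2: [47, 41/2, 149/2]
L2 α=1: [185, 74, 158]
L3 α=2/5: [169, 644/5, 888/5]
rounded: [169, 129, 178]

at x=3,y=3 over L1,L2,L3,L5:
L1 α=3/4: [183/4, 147, 129]
L2 α=3/5: [39/2, 318/5, 582/5]
L3 α=1/3: [227/3, 1346/15, 1469/15]
L5 α=2/3: [1727/9, 1526/45, 3869/45]
→ [192, 34, 86]

(2,3) stack=L1,L2,L3,L5; from [0,0,0]:
L1 α=3/4: [267/2, 48, 765/4]
L2 α=1: [223, 13, 27]
L3 α=2/3: [389/3, 427/3, 151]
L5 α=1/5: [2198/15, 1933/15, 798/5]
rounded: [147, 129, 160]


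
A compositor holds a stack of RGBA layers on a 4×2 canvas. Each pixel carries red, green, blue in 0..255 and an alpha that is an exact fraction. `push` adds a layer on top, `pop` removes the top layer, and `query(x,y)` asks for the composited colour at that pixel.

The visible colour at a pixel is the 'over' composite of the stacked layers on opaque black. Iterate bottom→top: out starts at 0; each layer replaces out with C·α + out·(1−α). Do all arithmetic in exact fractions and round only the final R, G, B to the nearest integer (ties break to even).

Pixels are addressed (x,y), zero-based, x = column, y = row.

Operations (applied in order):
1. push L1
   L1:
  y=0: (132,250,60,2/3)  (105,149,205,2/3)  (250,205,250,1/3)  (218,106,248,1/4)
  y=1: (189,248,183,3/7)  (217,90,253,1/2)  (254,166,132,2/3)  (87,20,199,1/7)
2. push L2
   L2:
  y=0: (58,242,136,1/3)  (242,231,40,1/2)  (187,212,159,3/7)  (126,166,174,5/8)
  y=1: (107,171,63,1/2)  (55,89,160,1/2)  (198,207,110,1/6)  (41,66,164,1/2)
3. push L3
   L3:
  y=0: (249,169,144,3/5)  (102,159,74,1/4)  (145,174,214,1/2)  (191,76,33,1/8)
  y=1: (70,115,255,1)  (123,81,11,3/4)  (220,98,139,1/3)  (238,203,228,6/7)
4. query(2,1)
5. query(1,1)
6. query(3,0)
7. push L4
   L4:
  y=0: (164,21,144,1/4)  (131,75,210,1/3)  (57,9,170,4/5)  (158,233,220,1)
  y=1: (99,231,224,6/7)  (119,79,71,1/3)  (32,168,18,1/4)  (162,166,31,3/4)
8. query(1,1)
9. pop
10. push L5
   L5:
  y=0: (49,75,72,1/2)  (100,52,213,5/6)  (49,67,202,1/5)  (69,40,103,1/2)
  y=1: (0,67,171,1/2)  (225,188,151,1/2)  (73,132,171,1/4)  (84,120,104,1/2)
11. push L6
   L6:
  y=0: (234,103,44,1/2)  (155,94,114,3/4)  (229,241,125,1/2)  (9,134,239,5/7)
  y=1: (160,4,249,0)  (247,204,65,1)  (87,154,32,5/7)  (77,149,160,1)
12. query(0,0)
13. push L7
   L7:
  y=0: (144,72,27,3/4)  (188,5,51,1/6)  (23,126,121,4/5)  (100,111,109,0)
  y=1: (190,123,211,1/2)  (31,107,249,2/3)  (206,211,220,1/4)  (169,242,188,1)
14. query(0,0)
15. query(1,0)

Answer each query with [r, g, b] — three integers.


query (2,1) [L1,L2,L3] — begin 0,0,0
after L1 α=2/3: [508/3, 332/3, 88]
after L2 α=1/6: [1567/9, 2281/18, 275/3]
after L3 α=1/3: [5114/27, 3163/27, 967/9]
= [189, 117, 107]

(1,1) stack=L1,L2,L3; from [0,0,0]:
+L1 (α=1/2) → [217/2, 45, 253/2]
+L2 (α=1/2) → [327/4, 67, 573/4]
+L3 (α=3/4) → [1803/16, 155/2, 705/16]
→ [113, 78, 44]

at x=3,y=0 over L1,L2,L3:
L1 α=1/4: [109/2, 53/2, 62]
L2 α=5/8: [1587/16, 1819/16, 132]
L3 α=1/8: [14165/128, 13949/128, 957/8]
rounded: [111, 109, 120]

query (1,1) [L1,L2,L3,L4] — begin 0,0,0
+L1 (α=1/2) → [217/2, 45, 253/2]
+L2 (α=1/2) → [327/4, 67, 573/4]
+L3 (α=3/4) → [1803/16, 155/2, 705/16]
+L4 (α=1/3) → [2755/24, 78, 1273/24]
rounded: [115, 78, 53]

at x=0,y=0 over L1,L2,L3,L5,L6:
L1 α=2/3: [88, 500/3, 40]
L2 α=1/3: [78, 1726/9, 72]
L3 α=3/5: [903/5, 1603/9, 576/5]
L5 α=1/2: [574/5, 1139/9, 468/5]
L6 α=1/2: [872/5, 1033/9, 344/5]
= [174, 115, 69]

query (0,0) [L1,L2,L3,L5,L6,L7] — begin 0,0,0
+L1 (α=2/3) → [88, 500/3, 40]
+L2 (α=1/3) → [78, 1726/9, 72]
+L3 (α=3/5) → [903/5, 1603/9, 576/5]
+L5 (α=1/2) → [574/5, 1139/9, 468/5]
+L6 (α=1/2) → [872/5, 1033/9, 344/5]
+L7 (α=3/4) → [758/5, 2977/36, 749/20]
= [152, 83, 37]

(1,0) stack=L1,L2,L3,L5,L6,L7; from [0,0,0]:
L1 α=2/3: [70, 298/3, 410/3]
L2 α=1/2: [156, 991/6, 265/3]
L3 α=1/4: [285/2, 1309/8, 339/4]
L5 α=5/6: [1285/12, 3389/48, 1533/8]
L6 α=3/4: [6865/48, 16925/192, 4269/32]
L7 α=1/6: [43349/288, 85585/1152, 7659/64]
= [151, 74, 120]


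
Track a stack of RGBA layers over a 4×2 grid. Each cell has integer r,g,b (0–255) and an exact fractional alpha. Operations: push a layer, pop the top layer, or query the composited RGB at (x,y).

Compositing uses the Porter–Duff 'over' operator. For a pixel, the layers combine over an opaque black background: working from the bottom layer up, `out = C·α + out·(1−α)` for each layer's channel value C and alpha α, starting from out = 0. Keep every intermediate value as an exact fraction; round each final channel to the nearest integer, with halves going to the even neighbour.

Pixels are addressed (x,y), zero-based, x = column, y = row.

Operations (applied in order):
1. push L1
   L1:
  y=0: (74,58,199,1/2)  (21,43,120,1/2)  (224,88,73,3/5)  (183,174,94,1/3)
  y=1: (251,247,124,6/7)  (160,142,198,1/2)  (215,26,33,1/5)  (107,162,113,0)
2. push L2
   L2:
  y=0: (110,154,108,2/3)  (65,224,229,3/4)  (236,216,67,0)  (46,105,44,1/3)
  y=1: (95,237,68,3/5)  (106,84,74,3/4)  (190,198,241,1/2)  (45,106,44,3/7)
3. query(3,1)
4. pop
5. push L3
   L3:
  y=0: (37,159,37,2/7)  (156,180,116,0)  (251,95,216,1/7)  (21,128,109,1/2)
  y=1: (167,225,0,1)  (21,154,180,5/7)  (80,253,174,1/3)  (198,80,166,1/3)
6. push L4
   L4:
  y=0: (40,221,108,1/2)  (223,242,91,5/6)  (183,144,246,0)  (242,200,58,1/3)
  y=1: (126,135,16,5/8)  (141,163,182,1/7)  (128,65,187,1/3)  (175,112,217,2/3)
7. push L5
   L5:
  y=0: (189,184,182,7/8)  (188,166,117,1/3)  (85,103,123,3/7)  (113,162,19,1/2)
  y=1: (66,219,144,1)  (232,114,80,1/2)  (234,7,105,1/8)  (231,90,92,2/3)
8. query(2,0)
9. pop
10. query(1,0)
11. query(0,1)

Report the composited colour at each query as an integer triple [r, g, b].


query (3,1) [L1,L2] — begin 0,0,0
after L1 α=0: [0, 0, 0]
after L2 α=3/7: [135/7, 318/7, 132/7]
= [19, 45, 19]

(2,0) stack=L1,L3,L4,L5; from [0,0,0]:
L1 α=3/5: [672/5, 264/5, 219/5]
L3 α=1/7: [5287/35, 2059/35, 342/5]
L4 α=0: [5287/35, 2059/35, 342/5]
L5 α=3/7: [30073/245, 19051/245, 459/5]
→ [123, 78, 92]

(1,0) stack=L1,L3,L4; from [0,0,0]:
L1 α=1/2: [21/2, 43/2, 60]
L3 α=0: [21/2, 43/2, 60]
L4 α=5/6: [2251/12, 821/4, 515/6]
rounded: [188, 205, 86]

at x=0,y=1 over L1,L3,L4:
after L1 α=6/7: [1506/7, 1482/7, 744/7]
after L3 α=1: [167, 225, 0]
after L4 α=5/8: [1131/8, 675/4, 10]
rounded: [141, 169, 10]


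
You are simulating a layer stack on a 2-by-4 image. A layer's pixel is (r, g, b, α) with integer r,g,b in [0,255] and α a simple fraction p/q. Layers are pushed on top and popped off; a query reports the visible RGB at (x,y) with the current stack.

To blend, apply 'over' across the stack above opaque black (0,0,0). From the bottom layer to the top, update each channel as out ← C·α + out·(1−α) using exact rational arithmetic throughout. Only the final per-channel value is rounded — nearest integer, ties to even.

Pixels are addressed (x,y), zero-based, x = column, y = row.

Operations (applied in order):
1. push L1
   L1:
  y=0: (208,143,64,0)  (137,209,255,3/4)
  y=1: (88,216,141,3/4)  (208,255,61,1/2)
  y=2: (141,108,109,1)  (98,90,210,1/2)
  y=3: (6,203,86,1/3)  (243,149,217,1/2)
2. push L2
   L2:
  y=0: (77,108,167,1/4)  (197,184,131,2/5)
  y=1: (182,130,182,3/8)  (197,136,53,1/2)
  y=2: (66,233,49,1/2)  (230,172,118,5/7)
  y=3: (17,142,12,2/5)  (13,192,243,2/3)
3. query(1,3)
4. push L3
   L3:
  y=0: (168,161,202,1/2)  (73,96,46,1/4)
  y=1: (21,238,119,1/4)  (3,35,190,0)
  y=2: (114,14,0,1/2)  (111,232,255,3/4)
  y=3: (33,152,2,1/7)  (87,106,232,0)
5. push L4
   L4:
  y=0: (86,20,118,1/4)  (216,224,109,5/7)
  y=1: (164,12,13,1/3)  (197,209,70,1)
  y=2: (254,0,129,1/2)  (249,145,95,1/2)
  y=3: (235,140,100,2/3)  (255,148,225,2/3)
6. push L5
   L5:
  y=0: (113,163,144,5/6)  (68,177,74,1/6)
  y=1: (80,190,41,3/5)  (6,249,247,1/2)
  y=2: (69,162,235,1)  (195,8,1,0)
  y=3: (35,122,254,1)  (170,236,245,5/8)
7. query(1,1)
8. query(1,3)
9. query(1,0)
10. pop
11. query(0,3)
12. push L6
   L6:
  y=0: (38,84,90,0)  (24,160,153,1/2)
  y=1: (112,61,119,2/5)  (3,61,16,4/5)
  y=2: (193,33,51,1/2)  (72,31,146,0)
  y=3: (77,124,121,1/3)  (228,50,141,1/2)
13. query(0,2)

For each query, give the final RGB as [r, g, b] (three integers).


at x=1,y=3 over L1,L2:
L1 α=1/2: [243/2, 149/2, 217/2]
L2 α=2/3: [295/6, 917/6, 1189/6]
rounded: [49, 153, 198]

(1,1) stack=L1,L2,L3,L4,L5; from [0,0,0]:
L1 α=1/2: [104, 255/2, 61/2]
L2 α=1/2: [301/2, 527/4, 167/4]
L3 α=0: [301/2, 527/4, 167/4]
L4 α=1: [197, 209, 70]
L5 α=1/2: [203/2, 229, 317/2]
= [102, 229, 158]

(1,3) stack=L1,L2,L3,L4,L5; from [0,0,0]:
after L1 α=1/2: [243/2, 149/2, 217/2]
after L2 α=2/3: [295/6, 917/6, 1189/6]
after L3 α=0: [295/6, 917/6, 1189/6]
after L4 α=2/3: [3355/18, 2693/18, 3889/18]
after L5 α=5/8: [8455/48, 9773/48, 11239/48]
rounded: [176, 204, 234]

query (1,0) [L1,L2,L3,L4,L5] — begin 0,0,0
+L1 (α=3/4) → [411/4, 627/4, 765/4]
+L2 (α=2/5) → [2809/20, 3353/20, 3343/20]
+L3 (α=1/4) → [9887/80, 11979/80, 10949/80]
+L4 (α=5/7) → [53087/280, 56779/280, 32749/280]
+L5 (α=1/6) → [18965/112, 66691/336, 36893/336]
= [169, 198, 110]

(0,3) stack=L1,L2,L3,L4; from [0,0,0]:
+L1 (α=1/3) → [2, 203/3, 86/3]
+L2 (α=2/5) → [8, 487/5, 22]
+L3 (α=1/7) → [81/7, 526/5, 134/7]
+L4 (α=2/3) → [3371/21, 642/5, 1534/21]
→ [161, 128, 73]

query (0,2) [L1,L2,L3,L4,L6] — begin 0,0,0
L1 α=1: [141, 108, 109]
L2 α=1/2: [207/2, 341/2, 79]
L3 α=1/2: [435/4, 369/4, 79/2]
L4 α=1/2: [1451/8, 369/8, 337/4]
L6 α=1/2: [2995/16, 633/16, 541/8]
= [187, 40, 68]


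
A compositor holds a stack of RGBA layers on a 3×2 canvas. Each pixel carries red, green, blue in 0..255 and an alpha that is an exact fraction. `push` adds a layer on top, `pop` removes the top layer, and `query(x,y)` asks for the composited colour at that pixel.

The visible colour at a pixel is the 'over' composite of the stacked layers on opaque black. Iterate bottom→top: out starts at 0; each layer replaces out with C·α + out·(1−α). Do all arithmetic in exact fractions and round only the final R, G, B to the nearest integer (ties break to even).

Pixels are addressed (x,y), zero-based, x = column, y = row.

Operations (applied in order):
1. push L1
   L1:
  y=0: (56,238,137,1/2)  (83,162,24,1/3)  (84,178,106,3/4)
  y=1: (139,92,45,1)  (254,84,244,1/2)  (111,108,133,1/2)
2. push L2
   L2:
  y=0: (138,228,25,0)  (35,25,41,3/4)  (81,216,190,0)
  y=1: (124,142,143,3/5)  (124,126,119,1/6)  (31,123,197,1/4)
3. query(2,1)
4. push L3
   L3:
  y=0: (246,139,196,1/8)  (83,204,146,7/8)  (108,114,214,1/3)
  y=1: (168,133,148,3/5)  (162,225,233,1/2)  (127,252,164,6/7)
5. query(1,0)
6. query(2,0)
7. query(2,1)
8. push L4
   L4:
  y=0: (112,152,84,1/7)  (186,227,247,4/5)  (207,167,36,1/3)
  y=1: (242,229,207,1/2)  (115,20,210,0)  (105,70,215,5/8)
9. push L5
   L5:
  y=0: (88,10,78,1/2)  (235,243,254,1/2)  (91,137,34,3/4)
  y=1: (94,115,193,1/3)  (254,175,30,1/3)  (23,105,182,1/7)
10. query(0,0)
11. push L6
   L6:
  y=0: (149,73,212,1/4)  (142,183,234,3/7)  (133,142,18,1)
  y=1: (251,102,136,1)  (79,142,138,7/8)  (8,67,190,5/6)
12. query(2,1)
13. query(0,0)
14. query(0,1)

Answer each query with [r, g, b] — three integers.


at x=2,y=1 over L1,L2:
after L1 α=1/2: [111/2, 54, 133/2]
after L2 α=1/4: [395/8, 285/4, 793/8]
= [49, 71, 99]

(1,0) stack=L1,L2,L3; from [0,0,0]:
L1 α=1/3: [83/3, 54, 8]
L2 α=3/4: [199/6, 129/4, 131/4]
L3 α=7/8: [3685/48, 5841/32, 4219/32]
rounded: [77, 183, 132]

at x=2,y=0 over L1,L2,L3:
+L1 (α=3/4) → [63, 267/2, 159/2]
+L2 (α=0) → [63, 267/2, 159/2]
+L3 (α=1/3) → [78, 127, 373/3]
= [78, 127, 124]

(2,1) stack=L1,L2,L3; from [0,0,0]:
+L1 (α=1/2) → [111/2, 54, 133/2]
+L2 (α=1/4) → [395/8, 285/4, 793/8]
+L3 (α=6/7) → [6491/56, 6333/28, 8665/56]
= [116, 226, 155]

at x=0,y=0 over L1,L2,L3,L4,L5:
+L1 (α=1/2) → [28, 119, 137/2]
+L2 (α=0) → [28, 119, 137/2]
+L3 (α=1/8) → [221/4, 243/2, 1351/16]
+L4 (α=1/7) → [887/14, 881/7, 675/8]
+L5 (α=1/2) → [2119/28, 951/14, 1299/16]
= [76, 68, 81]

query (2,1) [L1,L2,L3,L4,L5,L6] — begin 0,0,0
after L1 α=1/2: [111/2, 54, 133/2]
after L2 α=1/4: [395/8, 285/4, 793/8]
after L3 α=6/7: [6491/56, 6333/28, 8665/56]
after L4 α=5/8: [48873/448, 28799/224, 86195/448]
after L5 α=1/7: [151771/1568, 98157/784, 299353/1568]
after L6 α=5/6: [71497/3136, 360797/4704, 1788953/9408]
→ [23, 77, 190]

at x=0,y=0 over L1,L2,L3,L4,L5,L6:
after L1 α=1/2: [28, 119, 137/2]
after L2 α=0: [28, 119, 137/2]
after L3 α=1/8: [221/4, 243/2, 1351/16]
after L4 α=1/7: [887/14, 881/7, 675/8]
after L5 α=1/2: [2119/28, 951/14, 1299/16]
after L6 α=1/4: [10529/112, 3875/56, 7289/64]
rounded: [94, 69, 114]

(0,1) stack=L1,L2,L3,L4,L5,L6; from [0,0,0]:
+L1 (α=1) → [139, 92, 45]
+L2 (α=3/5) → [130, 122, 519/5]
+L3 (α=3/5) → [764/5, 643/5, 3258/25]
+L4 (α=1/2) → [987/5, 894/5, 8433/50]
+L5 (α=1/3) → [2444/15, 2363/15, 13258/75]
+L6 (α=1) → [251, 102, 136]
rounded: [251, 102, 136]


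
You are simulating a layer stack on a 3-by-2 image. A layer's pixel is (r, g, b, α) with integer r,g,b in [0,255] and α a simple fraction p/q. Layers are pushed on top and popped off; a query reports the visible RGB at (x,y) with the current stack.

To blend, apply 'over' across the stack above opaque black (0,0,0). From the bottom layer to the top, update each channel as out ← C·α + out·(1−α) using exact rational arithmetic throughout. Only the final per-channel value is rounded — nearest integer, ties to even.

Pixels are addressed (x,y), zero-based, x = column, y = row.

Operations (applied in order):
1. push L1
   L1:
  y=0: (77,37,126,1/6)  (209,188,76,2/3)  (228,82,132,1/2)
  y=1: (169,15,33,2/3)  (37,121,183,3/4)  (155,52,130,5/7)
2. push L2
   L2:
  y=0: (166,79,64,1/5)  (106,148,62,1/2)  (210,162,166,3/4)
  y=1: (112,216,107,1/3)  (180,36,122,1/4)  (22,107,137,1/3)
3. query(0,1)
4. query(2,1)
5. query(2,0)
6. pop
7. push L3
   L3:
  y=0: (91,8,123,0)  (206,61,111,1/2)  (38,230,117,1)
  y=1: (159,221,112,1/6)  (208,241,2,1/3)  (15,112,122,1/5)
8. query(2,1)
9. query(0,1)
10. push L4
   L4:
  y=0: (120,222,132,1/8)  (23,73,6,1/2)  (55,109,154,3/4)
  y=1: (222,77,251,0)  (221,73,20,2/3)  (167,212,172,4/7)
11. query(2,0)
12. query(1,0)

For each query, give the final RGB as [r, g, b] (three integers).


query (0,1) [L1,L2] — begin 0,0,0
L1 α=2/3: [338/3, 10, 22]
L2 α=1/3: [1012/9, 236/3, 151/3]
rounded: [112, 79, 50]

at x=2,y=1 over L1,L2:
+L1 (α=5/7) → [775/7, 260/7, 650/7]
+L2 (α=1/3) → [568/7, 423/7, 753/7]
rounded: [81, 60, 108]

(2,0) stack=L1,L2; from [0,0,0]:
+L1 (α=1/2) → [114, 41, 66]
+L2 (α=3/4) → [186, 527/4, 141]
→ [186, 132, 141]

query (2,1) [L1,L3] — begin 0,0,0
+L1 (α=5/7) → [775/7, 260/7, 650/7]
+L3 (α=1/5) → [641/7, 1824/35, 3454/35]
→ [92, 52, 99]

at x=0,y=1 over L1,L3:
+L1 (α=2/3) → [338/3, 10, 22]
+L3 (α=1/6) → [2167/18, 271/6, 37]
rounded: [120, 45, 37]

(2,0) stack=L1,L3,L4; from [0,0,0]:
L1 α=1/2: [114, 41, 66]
L3 α=1: [38, 230, 117]
L4 α=3/4: [203/4, 557/4, 579/4]
= [51, 139, 145]

at x=1,y=0 over L1,L3,L4:
after L1 α=2/3: [418/3, 376/3, 152/3]
after L3 α=1/2: [518/3, 559/6, 485/6]
after L4 α=1/2: [587/6, 997/12, 521/12]
= [98, 83, 43]


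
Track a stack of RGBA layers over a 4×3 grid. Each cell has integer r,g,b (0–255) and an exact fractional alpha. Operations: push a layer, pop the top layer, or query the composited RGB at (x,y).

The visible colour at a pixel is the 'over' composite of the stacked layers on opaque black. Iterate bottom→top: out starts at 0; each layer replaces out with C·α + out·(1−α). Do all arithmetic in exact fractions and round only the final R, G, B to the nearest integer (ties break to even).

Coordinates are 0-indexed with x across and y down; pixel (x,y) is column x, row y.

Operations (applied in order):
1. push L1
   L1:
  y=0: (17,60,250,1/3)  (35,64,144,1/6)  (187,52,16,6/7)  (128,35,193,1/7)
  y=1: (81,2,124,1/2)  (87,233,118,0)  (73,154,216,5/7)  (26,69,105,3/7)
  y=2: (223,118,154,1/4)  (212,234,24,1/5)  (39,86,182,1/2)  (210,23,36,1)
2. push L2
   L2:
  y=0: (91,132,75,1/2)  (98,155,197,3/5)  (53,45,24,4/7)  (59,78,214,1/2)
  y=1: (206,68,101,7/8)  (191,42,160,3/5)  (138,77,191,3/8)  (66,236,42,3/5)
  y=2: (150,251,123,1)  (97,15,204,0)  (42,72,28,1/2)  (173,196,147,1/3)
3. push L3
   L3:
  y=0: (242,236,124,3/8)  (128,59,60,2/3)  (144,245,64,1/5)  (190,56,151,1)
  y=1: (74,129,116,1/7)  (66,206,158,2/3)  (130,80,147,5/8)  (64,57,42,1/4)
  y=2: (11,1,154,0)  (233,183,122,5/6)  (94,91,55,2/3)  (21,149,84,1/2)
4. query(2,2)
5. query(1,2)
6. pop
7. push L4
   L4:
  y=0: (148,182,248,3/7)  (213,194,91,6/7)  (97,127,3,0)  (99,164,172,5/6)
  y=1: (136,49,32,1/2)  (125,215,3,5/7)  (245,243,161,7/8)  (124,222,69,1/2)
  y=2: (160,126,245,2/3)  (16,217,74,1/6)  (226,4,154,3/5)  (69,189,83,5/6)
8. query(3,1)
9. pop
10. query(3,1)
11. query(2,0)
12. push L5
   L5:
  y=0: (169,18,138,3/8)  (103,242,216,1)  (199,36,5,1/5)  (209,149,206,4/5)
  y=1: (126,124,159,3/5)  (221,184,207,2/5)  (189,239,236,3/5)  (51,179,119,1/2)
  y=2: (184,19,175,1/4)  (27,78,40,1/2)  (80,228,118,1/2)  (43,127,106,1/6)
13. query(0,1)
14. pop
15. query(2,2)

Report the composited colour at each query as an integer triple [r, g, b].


at x=2,y=2 over L1,L2,L3:
+L1 (α=1/2) → [39/2, 43, 91]
+L2 (α=1/2) → [123/4, 115/2, 119/2]
+L3 (α=2/3) → [875/12, 479/6, 113/2]
rounded: [73, 80, 56]

query (1,2) [L1,L2,L3] — begin 0,0,0
after L1 α=1/5: [212/5, 234/5, 24/5]
after L2 α=0: [212/5, 234/5, 24/5]
after L3 α=5/6: [6037/30, 1603/10, 1537/15]
rounded: [201, 160, 102]

(3,1) stack=L1,L2,L4; from [0,0,0]:
L1 α=3/7: [78/7, 207/7, 45]
L2 α=3/5: [1542/35, 1074/7, 216/5]
L4 α=1/2: [2941/35, 1314/7, 561/10]
= [84, 188, 56]

(3,1) stack=L1,L2; from [0,0,0]:
+L1 (α=3/7) → [78/7, 207/7, 45]
+L2 (α=3/5) → [1542/35, 1074/7, 216/5]
rounded: [44, 153, 43]

at x=2,y=0 over L1,L2:
after L1 α=6/7: [1122/7, 312/7, 96/7]
after L2 α=4/7: [4850/49, 2196/49, 960/49]
→ [99, 45, 20]

(0,1) stack=L1,L2,L5; from [0,0,0]:
L1 α=1/2: [81/2, 1, 62]
L2 α=7/8: [2965/16, 477/8, 769/8]
L5 α=3/5: [5989/40, 393/4, 2677/20]
→ [150, 98, 134]

at x=2,y=2 over L1,L2:
L1 α=1/2: [39/2, 43, 91]
L2 α=1/2: [123/4, 115/2, 119/2]
= [31, 58, 60]


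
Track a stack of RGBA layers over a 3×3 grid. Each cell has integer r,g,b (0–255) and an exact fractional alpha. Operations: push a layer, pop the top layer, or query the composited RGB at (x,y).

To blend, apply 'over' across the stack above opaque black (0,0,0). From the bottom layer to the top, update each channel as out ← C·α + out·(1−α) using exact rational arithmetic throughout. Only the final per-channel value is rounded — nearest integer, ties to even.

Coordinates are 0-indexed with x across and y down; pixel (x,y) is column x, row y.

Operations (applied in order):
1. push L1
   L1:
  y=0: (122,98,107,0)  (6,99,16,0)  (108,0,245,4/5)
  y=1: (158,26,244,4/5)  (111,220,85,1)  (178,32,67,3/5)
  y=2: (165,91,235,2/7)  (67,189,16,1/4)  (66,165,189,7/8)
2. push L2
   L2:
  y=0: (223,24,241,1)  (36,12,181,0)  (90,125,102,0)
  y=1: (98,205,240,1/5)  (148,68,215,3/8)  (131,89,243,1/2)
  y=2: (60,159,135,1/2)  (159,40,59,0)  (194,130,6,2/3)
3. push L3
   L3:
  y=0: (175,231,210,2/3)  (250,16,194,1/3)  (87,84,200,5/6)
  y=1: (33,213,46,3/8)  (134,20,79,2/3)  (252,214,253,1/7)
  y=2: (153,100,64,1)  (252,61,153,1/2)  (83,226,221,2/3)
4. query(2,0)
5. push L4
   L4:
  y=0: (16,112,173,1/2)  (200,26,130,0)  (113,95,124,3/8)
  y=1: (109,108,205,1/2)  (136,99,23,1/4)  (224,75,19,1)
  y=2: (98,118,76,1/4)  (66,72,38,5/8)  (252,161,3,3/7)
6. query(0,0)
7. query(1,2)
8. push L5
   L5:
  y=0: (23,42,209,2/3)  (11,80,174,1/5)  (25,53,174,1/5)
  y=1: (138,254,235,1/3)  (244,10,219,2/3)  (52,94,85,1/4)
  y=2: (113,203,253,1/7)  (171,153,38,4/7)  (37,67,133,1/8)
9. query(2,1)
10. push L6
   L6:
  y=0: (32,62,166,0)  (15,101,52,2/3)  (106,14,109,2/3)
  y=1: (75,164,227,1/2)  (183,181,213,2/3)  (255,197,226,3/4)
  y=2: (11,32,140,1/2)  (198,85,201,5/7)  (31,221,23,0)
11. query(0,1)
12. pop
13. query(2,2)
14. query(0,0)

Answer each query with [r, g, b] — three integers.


query (2,0) [L1,L2,L3] — begin 0,0,0
+L1 (α=4/5) → [432/5, 0, 196]
+L2 (α=0) → [432/5, 0, 196]
+L3 (α=5/6) → [869/10, 70, 598/3]
rounded: [87, 70, 199]

(0,0) stack=L1,L2,L3,L4; from [0,0,0]:
+L1 (α=0) → [0, 0, 0]
+L2 (α=1) → [223, 24, 241]
+L3 (α=2/3) → [191, 162, 661/3]
+L4 (α=1/2) → [207/2, 137, 590/3]
rounded: [104, 137, 197]

query (1,2) [L1,L2,L3,L4] — begin 0,0,0
after L1 α=1/4: [67/4, 189/4, 4]
after L2 α=0: [67/4, 189/4, 4]
after L3 α=1/2: [1075/8, 433/8, 157/2]
after L4 α=5/8: [5865/64, 4179/64, 851/16]
= [92, 65, 53]

at x=2,y=1 over L1,L2,L3,L4,L5:
+L1 (α=3/5) → [534/5, 96/5, 201/5]
+L2 (α=1/2) → [1189/10, 541/10, 708/5]
+L3 (α=1/7) → [4827/35, 2693/35, 5513/35]
+L4 (α=1) → [224, 75, 19]
+L5 (α=1/4) → [181, 319/4, 71/2]
rounded: [181, 80, 36]

at x=0,y=1 over L1,L2,L3,L4,L5,L6:
+L1 (α=4/5) → [632/5, 104/5, 976/5]
+L2 (α=1/5) → [3018/25, 1441/25, 5104/25]
+L3 (α=3/8) → [3513/40, 1159/10, 2897/20]
+L4 (α=1/2) → [7873/80, 2239/20, 6997/40]
+L5 (α=1/3) → [13393/120, 1593/10, 3899/20]
+L6 (α=1/2) → [22393/240, 3233/20, 8439/40]
→ [93, 162, 211]

(2,2) stack=L1,L2,L3,L4,L5; from [0,0,0]:
L1 α=7/8: [231/4, 1155/8, 1323/8]
L2 α=2/3: [1783/12, 3235/24, 473/8]
L3 α=2/3: [3775/36, 14083/72, 4009/24]
L4 α=3/7: [10579/63, 22777/126, 4063/42]
L5 α=1/8: [1364/9, 23983/144, 4861/48]
rounded: [152, 167, 101]

at x=0,y=0 over L1,L2,L3,L4,L5:
L1 α=0: [0, 0, 0]
L2 α=1: [223, 24, 241]
L3 α=2/3: [191, 162, 661/3]
L4 α=1/2: [207/2, 137, 590/3]
L5 α=2/3: [299/6, 221/3, 1844/9]
→ [50, 74, 205]


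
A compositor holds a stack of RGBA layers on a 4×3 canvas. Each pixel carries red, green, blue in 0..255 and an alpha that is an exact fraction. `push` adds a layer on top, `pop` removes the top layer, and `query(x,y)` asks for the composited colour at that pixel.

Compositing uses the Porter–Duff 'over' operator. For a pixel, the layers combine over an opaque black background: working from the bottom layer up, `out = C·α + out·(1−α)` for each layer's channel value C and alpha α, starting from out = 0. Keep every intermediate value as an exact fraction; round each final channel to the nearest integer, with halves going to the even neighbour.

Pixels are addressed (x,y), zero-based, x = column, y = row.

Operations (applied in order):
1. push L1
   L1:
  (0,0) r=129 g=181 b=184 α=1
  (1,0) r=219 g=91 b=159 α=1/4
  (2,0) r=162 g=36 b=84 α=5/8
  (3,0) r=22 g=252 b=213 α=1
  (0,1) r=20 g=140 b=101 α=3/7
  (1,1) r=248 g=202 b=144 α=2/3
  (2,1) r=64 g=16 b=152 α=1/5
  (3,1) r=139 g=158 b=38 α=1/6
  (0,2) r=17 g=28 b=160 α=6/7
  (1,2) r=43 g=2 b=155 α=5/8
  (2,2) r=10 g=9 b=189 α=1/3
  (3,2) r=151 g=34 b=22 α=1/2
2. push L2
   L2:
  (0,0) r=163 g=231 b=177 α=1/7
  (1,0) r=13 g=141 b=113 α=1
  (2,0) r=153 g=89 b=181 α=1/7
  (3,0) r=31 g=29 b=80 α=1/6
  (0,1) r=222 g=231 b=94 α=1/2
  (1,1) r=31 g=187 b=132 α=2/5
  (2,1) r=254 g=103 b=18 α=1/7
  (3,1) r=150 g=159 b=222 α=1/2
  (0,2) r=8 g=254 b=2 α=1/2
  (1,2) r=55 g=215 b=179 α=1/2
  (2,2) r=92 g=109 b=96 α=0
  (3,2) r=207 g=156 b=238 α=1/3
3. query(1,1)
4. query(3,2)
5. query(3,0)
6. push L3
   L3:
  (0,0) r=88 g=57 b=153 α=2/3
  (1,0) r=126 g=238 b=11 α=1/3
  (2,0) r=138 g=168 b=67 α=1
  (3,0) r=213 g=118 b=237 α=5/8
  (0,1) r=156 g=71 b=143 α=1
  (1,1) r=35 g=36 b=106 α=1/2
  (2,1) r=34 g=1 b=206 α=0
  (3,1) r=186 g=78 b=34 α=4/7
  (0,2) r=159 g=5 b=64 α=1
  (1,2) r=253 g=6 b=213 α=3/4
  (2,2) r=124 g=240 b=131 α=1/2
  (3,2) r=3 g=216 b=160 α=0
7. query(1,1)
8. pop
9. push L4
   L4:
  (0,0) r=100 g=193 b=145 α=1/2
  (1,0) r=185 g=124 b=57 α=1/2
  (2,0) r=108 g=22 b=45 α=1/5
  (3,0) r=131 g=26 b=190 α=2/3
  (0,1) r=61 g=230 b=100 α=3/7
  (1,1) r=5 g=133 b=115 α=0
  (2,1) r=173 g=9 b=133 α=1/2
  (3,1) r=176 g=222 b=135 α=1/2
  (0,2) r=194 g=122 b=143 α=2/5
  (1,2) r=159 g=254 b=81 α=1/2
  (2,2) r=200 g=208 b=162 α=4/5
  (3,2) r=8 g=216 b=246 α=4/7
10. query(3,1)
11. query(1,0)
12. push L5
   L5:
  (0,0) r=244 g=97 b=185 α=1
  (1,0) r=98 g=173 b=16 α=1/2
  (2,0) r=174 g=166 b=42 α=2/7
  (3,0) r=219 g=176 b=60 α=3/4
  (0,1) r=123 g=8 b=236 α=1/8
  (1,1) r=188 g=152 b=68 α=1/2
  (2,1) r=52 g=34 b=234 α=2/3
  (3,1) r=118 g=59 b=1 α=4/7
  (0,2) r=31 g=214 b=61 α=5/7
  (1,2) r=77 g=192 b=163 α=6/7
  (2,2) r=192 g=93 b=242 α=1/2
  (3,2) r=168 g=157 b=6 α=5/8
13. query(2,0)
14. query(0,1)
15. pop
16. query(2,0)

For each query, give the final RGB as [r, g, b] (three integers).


(1,1) stack=L1,L2; from [0,0,0]:
after L1 α=2/3: [496/3, 404/3, 96]
after L2 α=2/5: [558/5, 778/5, 552/5]
rounded: [112, 156, 110]

(3,2) stack=L1,L2; from [0,0,0]:
after L1 α=1/2: [151/2, 17, 11]
after L2 α=1/3: [358/3, 190/3, 260/3]
= [119, 63, 87]

query (3,0) [L1,L2] — begin 0,0,0
after L1 α=1: [22, 252, 213]
after L2 α=1/6: [47/2, 1289/6, 1145/6]
= [24, 215, 191]

(1,1) stack=L1,L2,L3; from [0,0,0]:
after L1 α=2/3: [496/3, 404/3, 96]
after L2 α=2/5: [558/5, 778/5, 552/5]
after L3 α=1/2: [733/10, 479/5, 541/5]
rounded: [73, 96, 108]

at x=3,y=1 over L1,L2,L4:
+L1 (α=1/6) → [139/6, 79/3, 19/3]
+L2 (α=1/2) → [1039/12, 278/3, 685/6]
+L4 (α=1/2) → [3151/24, 472/3, 1495/12]
→ [131, 157, 125]

query (1,0) [L1,L2,L4] — begin 0,0,0
L1 α=1/4: [219/4, 91/4, 159/4]
L2 α=1: [13, 141, 113]
L4 α=1/2: [99, 265/2, 85]
= [99, 132, 85]

query (2,0) [L1,L2,L4,L5] — begin 0,0,0
+L1 (α=5/8) → [405/4, 45/2, 105/2]
+L2 (α=1/7) → [1521/14, 32, 496/7]
+L4 (α=1/5) → [3798/35, 30, 2299/35]
+L5 (α=2/7) → [6234/49, 482/7, 2887/49]
→ [127, 69, 59]

query (0,1) [L1,L2,L4,L5] — begin 0,0,0
after L1 α=3/7: [60/7, 60, 303/7]
after L2 α=1/2: [807/7, 291/2, 961/14]
after L4 α=3/7: [4509/49, 1272/7, 4022/49]
after L5 α=1/8: [2685/28, 160, 2837/28]
→ [96, 160, 101]

query (2,0) [L1,L2,L4] — begin 0,0,0
L1 α=5/8: [405/4, 45/2, 105/2]
L2 α=1/7: [1521/14, 32, 496/7]
L4 α=1/5: [3798/35, 30, 2299/35]
= [109, 30, 66]
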